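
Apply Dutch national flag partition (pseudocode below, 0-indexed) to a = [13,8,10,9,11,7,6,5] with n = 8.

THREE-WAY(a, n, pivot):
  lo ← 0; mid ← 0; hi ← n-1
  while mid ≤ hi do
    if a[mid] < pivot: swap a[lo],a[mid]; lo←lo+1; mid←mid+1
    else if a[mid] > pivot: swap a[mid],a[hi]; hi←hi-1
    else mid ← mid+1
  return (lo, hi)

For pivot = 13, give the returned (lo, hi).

(7, 7)

pivot = 13; lo=0, mid=0, hi=7
a[mid]=13=13: mid=1
a[mid]=8<13: swap a[0],a[1]; lo=1,mid=2 → [8,13,10,9,11,7,6,5]
a[mid]=10<13: swap a[1],a[2]; lo=2,mid=3 → [8,10,13,9,11,7,6,5]
a[mid]=9<13: swap a[2],a[3]; lo=3,mid=4 → [8,10,9,13,11,7,6,5]
a[mid]=11<13: swap a[3],a[4]; lo=4,mid=5 → [8,10,9,11,13,7,6,5]
a[mid]=7<13: swap a[4],a[5]; lo=5,mid=6 → [8,10,9,11,7,13,6,5]
a[mid]=6<13: swap a[5],a[6]; lo=6,mid=7 → [8,10,9,11,7,6,13,5]
a[mid]=5<13: swap a[6],a[7]; lo=7,mid=8 → [8,10,9,11,7,6,5,13]
end: lo=7, hi=7; a = [8,10,9,11,7,6,5,13]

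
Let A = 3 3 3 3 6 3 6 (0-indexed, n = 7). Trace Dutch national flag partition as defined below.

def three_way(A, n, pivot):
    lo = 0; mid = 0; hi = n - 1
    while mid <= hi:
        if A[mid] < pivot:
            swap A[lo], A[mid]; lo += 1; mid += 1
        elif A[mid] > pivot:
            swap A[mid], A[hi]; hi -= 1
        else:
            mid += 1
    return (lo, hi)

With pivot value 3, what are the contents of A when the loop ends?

pivot = 3; lo=0, mid=0, hi=6
A[mid]=3=3: mid=1
A[mid]=3=3: mid=2
A[mid]=3=3: mid=3
A[mid]=3=3: mid=4
A[mid]=6>3: swap A[4],A[6]; hi=5 → 3 3 3 3 6 3 6
A[mid]=6>3: swap A[4],A[5]; hi=4 → 3 3 3 3 3 6 6
A[mid]=3=3: mid=5
end: lo=0, hi=4; A = 3 3 3 3 3 6 6

3 3 3 3 3 6 6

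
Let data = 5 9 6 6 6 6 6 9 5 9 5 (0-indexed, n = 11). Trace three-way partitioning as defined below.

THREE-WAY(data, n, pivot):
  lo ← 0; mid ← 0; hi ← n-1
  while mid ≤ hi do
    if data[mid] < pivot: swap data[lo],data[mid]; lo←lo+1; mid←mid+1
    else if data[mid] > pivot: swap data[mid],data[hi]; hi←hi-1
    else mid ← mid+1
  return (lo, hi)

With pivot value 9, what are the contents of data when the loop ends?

pivot = 9; lo=0, mid=0, hi=10
data[mid]=5<9: swap data[0],data[0]; lo=1,mid=1 → 5 9 6 6 6 6 6 9 5 9 5
data[mid]=9=9: mid=2
data[mid]=6<9: swap data[1],data[2]; lo=2,mid=3 → 5 6 9 6 6 6 6 9 5 9 5
data[mid]=6<9: swap data[2],data[3]; lo=3,mid=4 → 5 6 6 9 6 6 6 9 5 9 5
data[mid]=6<9: swap data[3],data[4]; lo=4,mid=5 → 5 6 6 6 9 6 6 9 5 9 5
data[mid]=6<9: swap data[4],data[5]; lo=5,mid=6 → 5 6 6 6 6 9 6 9 5 9 5
data[mid]=6<9: swap data[5],data[6]; lo=6,mid=7 → 5 6 6 6 6 6 9 9 5 9 5
data[mid]=9=9: mid=8
data[mid]=5<9: swap data[6],data[8]; lo=7,mid=9 → 5 6 6 6 6 6 5 9 9 9 5
data[mid]=9=9: mid=10
data[mid]=5<9: swap data[7],data[10]; lo=8,mid=11 → 5 6 6 6 6 6 5 5 9 9 9
end: lo=8, hi=10; data = 5 6 6 6 6 6 5 5 9 9 9

5 6 6 6 6 6 5 5 9 9 9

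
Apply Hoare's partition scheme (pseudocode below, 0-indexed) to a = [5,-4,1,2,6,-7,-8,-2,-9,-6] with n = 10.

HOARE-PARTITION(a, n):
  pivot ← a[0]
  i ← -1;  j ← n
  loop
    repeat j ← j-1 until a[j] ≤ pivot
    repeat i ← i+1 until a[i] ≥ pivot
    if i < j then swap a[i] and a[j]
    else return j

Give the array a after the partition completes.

pivot=5
j stops at 9 (-6), i stops at 0 (5); swap ⇒ [-6,-4,1,2,6,-7,-8,-2,-9,5]
j stops at 8 (-9), i stops at 4 (6); swap ⇒ [-6,-4,1,2,-9,-7,-8,-2,6,5]
j stops at 7, i stops at 8; i≥j ⇒ return 7. a=[-6,-4,1,2,-9,-7,-8,-2,6,5]

[-6,-4,1,2,-9,-7,-8,-2,6,5]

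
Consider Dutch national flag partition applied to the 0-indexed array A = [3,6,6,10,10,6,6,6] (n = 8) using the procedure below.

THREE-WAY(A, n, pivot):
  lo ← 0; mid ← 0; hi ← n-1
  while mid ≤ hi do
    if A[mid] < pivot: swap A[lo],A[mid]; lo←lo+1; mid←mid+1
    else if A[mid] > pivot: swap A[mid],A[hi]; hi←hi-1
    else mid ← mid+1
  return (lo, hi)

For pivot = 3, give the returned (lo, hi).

(0, 0)

lo=0 mid=0 hi=7
3=3: mid=1
6>3: swap(1,7), hi=6 ⇒ [3,6,6,10,10,6,6,6]
6>3: swap(1,6), hi=5 ⇒ [3,6,6,10,10,6,6,6]
6>3: swap(1,5), hi=4 ⇒ [3,6,6,10,10,6,6,6]
6>3: swap(1,4), hi=3 ⇒ [3,10,6,10,6,6,6,6]
10>3: swap(1,3), hi=2 ⇒ [3,10,6,10,6,6,6,6]
10>3: swap(1,2), hi=1 ⇒ [3,6,10,10,6,6,6,6]
6>3: swap(1,1), hi=0 ⇒ [3,6,10,10,6,6,6,6]
done. lo=0 hi=0; A=[3,6,10,10,6,6,6,6]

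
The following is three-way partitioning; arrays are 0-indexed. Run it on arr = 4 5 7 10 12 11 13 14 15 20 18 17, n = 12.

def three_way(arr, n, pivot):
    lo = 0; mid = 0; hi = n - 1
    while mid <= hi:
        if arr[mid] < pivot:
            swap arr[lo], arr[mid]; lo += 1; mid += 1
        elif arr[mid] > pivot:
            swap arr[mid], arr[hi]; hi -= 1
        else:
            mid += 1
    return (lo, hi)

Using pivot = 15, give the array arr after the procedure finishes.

4 5 7 10 12 11 13 14 15 18 17 20

lo=0 mid=0 hi=11
4<15: swap(0,0), lo=1 mid=1 ⇒ 4 5 7 10 12 11 13 14 15 20 18 17
5<15: swap(1,1), lo=2 mid=2 ⇒ 4 5 7 10 12 11 13 14 15 20 18 17
7<15: swap(2,2), lo=3 mid=3 ⇒ 4 5 7 10 12 11 13 14 15 20 18 17
10<15: swap(3,3), lo=4 mid=4 ⇒ 4 5 7 10 12 11 13 14 15 20 18 17
12<15: swap(4,4), lo=5 mid=5 ⇒ 4 5 7 10 12 11 13 14 15 20 18 17
11<15: swap(5,5), lo=6 mid=6 ⇒ 4 5 7 10 12 11 13 14 15 20 18 17
13<15: swap(6,6), lo=7 mid=7 ⇒ 4 5 7 10 12 11 13 14 15 20 18 17
14<15: swap(7,7), lo=8 mid=8 ⇒ 4 5 7 10 12 11 13 14 15 20 18 17
15=15: mid=9
20>15: swap(9,11), hi=10 ⇒ 4 5 7 10 12 11 13 14 15 17 18 20
17>15: swap(9,10), hi=9 ⇒ 4 5 7 10 12 11 13 14 15 18 17 20
18>15: swap(9,9), hi=8 ⇒ 4 5 7 10 12 11 13 14 15 18 17 20
done. lo=8 hi=8; arr=4 5 7 10 12 11 13 14 15 18 17 20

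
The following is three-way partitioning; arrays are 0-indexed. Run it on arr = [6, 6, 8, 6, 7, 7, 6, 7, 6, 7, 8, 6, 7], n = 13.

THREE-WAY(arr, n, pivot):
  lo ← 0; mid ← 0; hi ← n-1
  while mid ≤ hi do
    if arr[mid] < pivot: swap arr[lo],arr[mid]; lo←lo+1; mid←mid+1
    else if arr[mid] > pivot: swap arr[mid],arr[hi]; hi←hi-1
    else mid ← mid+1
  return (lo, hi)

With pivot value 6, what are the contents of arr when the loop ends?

pivot = 6; lo=0, mid=0, hi=12
arr[mid]=6=6: mid=1
arr[mid]=6=6: mid=2
arr[mid]=8>6: swap arr[2],arr[12]; hi=11 → [6, 6, 7, 6, 7, 7, 6, 7, 6, 7, 8, 6, 8]
arr[mid]=7>6: swap arr[2],arr[11]; hi=10 → [6, 6, 6, 6, 7, 7, 6, 7, 6, 7, 8, 7, 8]
arr[mid]=6=6: mid=3
arr[mid]=6=6: mid=4
arr[mid]=7>6: swap arr[4],arr[10]; hi=9 → [6, 6, 6, 6, 8, 7, 6, 7, 6, 7, 7, 7, 8]
arr[mid]=8>6: swap arr[4],arr[9]; hi=8 → [6, 6, 6, 6, 7, 7, 6, 7, 6, 8, 7, 7, 8]
arr[mid]=7>6: swap arr[4],arr[8]; hi=7 → [6, 6, 6, 6, 6, 7, 6, 7, 7, 8, 7, 7, 8]
arr[mid]=6=6: mid=5
arr[mid]=7>6: swap arr[5],arr[7]; hi=6 → [6, 6, 6, 6, 6, 7, 6, 7, 7, 8, 7, 7, 8]
arr[mid]=7>6: swap arr[5],arr[6]; hi=5 → [6, 6, 6, 6, 6, 6, 7, 7, 7, 8, 7, 7, 8]
arr[mid]=6=6: mid=6
end: lo=0, hi=5; arr = [6, 6, 6, 6, 6, 6, 7, 7, 7, 8, 7, 7, 8]

[6, 6, 6, 6, 6, 6, 7, 7, 7, 8, 7, 7, 8]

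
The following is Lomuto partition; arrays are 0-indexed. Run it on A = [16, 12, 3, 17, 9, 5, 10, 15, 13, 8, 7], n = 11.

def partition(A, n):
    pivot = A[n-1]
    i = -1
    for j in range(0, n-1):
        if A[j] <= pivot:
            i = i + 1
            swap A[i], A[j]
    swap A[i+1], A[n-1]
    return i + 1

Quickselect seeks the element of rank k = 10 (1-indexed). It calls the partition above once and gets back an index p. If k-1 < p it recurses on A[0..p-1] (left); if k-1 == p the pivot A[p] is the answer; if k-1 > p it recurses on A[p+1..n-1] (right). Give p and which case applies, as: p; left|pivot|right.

2; right

pivot=7, i=-1
j=0: 16>7, skip
j=1: 12>7, skip
j=2: 3≤7, i=0, swap(0,2) ⇒ [3, 12, 16, 17, 9, 5, 10, 15, 13, 8, 7]
j=3: 17>7, skip
j=4: 9>7, skip
j=5: 5≤7, i=1, swap(1,5) ⇒ [3, 5, 16, 17, 9, 12, 10, 15, 13, 8, 7]
j=6: 10>7, skip
j=7: 15>7, skip
j=8: 13>7, skip
j=9: 8>7, skip
swap(2,10) ⇒ [3, 5, 7, 17, 9, 12, 10, 15, 13, 8, 16]; return 2
p = 2; k-1 = 9 > 2 ⇒ right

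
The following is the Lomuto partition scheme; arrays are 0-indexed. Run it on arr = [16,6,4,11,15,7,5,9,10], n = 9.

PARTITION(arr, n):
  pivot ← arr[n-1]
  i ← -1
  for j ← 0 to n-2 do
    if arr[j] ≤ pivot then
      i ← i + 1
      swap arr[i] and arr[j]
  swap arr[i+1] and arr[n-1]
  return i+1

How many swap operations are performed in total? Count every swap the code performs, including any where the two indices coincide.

pivot = arr[8] = 10; i = -1
j=0: arr[0]=16 > 10 → no swap
j=1: arr[1]=6 ≤ 10 → i=0, swap arr[0],arr[1] → [6,16,4,11,15,7,5,9,10]
j=2: arr[2]=4 ≤ 10 → i=1, swap arr[1],arr[2] → [6,4,16,11,15,7,5,9,10]
j=3: arr[3]=11 > 10 → no swap
j=4: arr[4]=15 > 10 → no swap
j=5: arr[5]=7 ≤ 10 → i=2, swap arr[2],arr[5] → [6,4,7,11,15,16,5,9,10]
j=6: arr[6]=5 ≤ 10 → i=3, swap arr[3],arr[6] → [6,4,7,5,15,16,11,9,10]
j=7: arr[7]=9 ≤ 10 → i=4, swap arr[4],arr[7] → [6,4,7,5,9,16,11,15,10]
final swap arr[5],arr[8] → [6,4,7,5,9,10,11,15,16]; return 5

6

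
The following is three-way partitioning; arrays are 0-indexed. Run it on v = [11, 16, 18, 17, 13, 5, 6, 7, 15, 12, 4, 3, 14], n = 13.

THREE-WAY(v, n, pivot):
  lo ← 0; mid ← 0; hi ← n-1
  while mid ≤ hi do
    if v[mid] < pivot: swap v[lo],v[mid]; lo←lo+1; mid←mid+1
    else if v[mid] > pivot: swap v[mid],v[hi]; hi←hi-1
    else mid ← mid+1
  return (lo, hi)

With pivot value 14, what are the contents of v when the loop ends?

lo=0 mid=0 hi=12
11<14: swap(0,0), lo=1 mid=1 ⇒ [11, 16, 18, 17, 13, 5, 6, 7, 15, 12, 4, 3, 14]
16>14: swap(1,12), hi=11 ⇒ [11, 14, 18, 17, 13, 5, 6, 7, 15, 12, 4, 3, 16]
14=14: mid=2
18>14: swap(2,11), hi=10 ⇒ [11, 14, 3, 17, 13, 5, 6, 7, 15, 12, 4, 18, 16]
3<14: swap(1,2), lo=2 mid=3 ⇒ [11, 3, 14, 17, 13, 5, 6, 7, 15, 12, 4, 18, 16]
17>14: swap(3,10), hi=9 ⇒ [11, 3, 14, 4, 13, 5, 6, 7, 15, 12, 17, 18, 16]
4<14: swap(2,3), lo=3 mid=4 ⇒ [11, 3, 4, 14, 13, 5, 6, 7, 15, 12, 17, 18, 16]
13<14: swap(3,4), lo=4 mid=5 ⇒ [11, 3, 4, 13, 14, 5, 6, 7, 15, 12, 17, 18, 16]
5<14: swap(4,5), lo=5 mid=6 ⇒ [11, 3, 4, 13, 5, 14, 6, 7, 15, 12, 17, 18, 16]
6<14: swap(5,6), lo=6 mid=7 ⇒ [11, 3, 4, 13, 5, 6, 14, 7, 15, 12, 17, 18, 16]
7<14: swap(6,7), lo=7 mid=8 ⇒ [11, 3, 4, 13, 5, 6, 7, 14, 15, 12, 17, 18, 16]
15>14: swap(8,9), hi=8 ⇒ [11, 3, 4, 13, 5, 6, 7, 14, 12, 15, 17, 18, 16]
12<14: swap(7,8), lo=8 mid=9 ⇒ [11, 3, 4, 13, 5, 6, 7, 12, 14, 15, 17, 18, 16]
done. lo=8 hi=8; v=[11, 3, 4, 13, 5, 6, 7, 12, 14, 15, 17, 18, 16]

[11, 3, 4, 13, 5, 6, 7, 12, 14, 15, 17, 18, 16]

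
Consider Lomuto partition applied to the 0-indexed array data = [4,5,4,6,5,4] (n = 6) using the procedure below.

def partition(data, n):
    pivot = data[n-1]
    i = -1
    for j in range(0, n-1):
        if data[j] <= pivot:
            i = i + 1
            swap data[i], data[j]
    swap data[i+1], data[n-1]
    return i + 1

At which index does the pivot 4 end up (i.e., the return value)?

pivot=4, i=-1
j=0: 4≤4, i=0, swap(0,0) ⇒ [4,5,4,6,5,4]
j=1: 5>4, skip
j=2: 4≤4, i=1, swap(1,2) ⇒ [4,4,5,6,5,4]
j=3: 6>4, skip
j=4: 5>4, skip
swap(2,5) ⇒ [4,4,4,6,5,5]; return 2

2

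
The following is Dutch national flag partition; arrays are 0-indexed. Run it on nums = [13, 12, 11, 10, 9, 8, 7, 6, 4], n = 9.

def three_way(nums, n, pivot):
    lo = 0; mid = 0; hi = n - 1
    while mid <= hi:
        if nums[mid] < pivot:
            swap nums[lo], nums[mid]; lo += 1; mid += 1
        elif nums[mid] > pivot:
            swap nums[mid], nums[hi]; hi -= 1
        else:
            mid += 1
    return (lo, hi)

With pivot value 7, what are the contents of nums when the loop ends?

[4, 6, 7, 9, 8, 10, 11, 12, 13]

lo=0 mid=0 hi=8
13>7: swap(0,8), hi=7 ⇒ [4, 12, 11, 10, 9, 8, 7, 6, 13]
4<7: swap(0,0), lo=1 mid=1 ⇒ [4, 12, 11, 10, 9, 8, 7, 6, 13]
12>7: swap(1,7), hi=6 ⇒ [4, 6, 11, 10, 9, 8, 7, 12, 13]
6<7: swap(1,1), lo=2 mid=2 ⇒ [4, 6, 11, 10, 9, 8, 7, 12, 13]
11>7: swap(2,6), hi=5 ⇒ [4, 6, 7, 10, 9, 8, 11, 12, 13]
7=7: mid=3
10>7: swap(3,5), hi=4 ⇒ [4, 6, 7, 8, 9, 10, 11, 12, 13]
8>7: swap(3,4), hi=3 ⇒ [4, 6, 7, 9, 8, 10, 11, 12, 13]
9>7: swap(3,3), hi=2 ⇒ [4, 6, 7, 9, 8, 10, 11, 12, 13]
done. lo=2 hi=2; nums=[4, 6, 7, 9, 8, 10, 11, 12, 13]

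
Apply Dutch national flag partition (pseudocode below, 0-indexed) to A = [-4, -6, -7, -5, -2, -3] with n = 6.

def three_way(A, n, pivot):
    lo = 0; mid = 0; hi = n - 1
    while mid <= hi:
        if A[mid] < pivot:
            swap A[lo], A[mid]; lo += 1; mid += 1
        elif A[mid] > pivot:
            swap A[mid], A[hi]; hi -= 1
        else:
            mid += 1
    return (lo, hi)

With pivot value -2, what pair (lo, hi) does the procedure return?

pivot = -2; lo=0, mid=0, hi=5
A[mid]=-4<-2: swap A[0],A[0]; lo=1,mid=1 → [-4, -6, -7, -5, -2, -3]
A[mid]=-6<-2: swap A[1],A[1]; lo=2,mid=2 → [-4, -6, -7, -5, -2, -3]
A[mid]=-7<-2: swap A[2],A[2]; lo=3,mid=3 → [-4, -6, -7, -5, -2, -3]
A[mid]=-5<-2: swap A[3],A[3]; lo=4,mid=4 → [-4, -6, -7, -5, -2, -3]
A[mid]=-2=-2: mid=5
A[mid]=-3<-2: swap A[4],A[5]; lo=5,mid=6 → [-4, -6, -7, -5, -3, -2]
end: lo=5, hi=5; A = [-4, -6, -7, -5, -3, -2]

(5, 5)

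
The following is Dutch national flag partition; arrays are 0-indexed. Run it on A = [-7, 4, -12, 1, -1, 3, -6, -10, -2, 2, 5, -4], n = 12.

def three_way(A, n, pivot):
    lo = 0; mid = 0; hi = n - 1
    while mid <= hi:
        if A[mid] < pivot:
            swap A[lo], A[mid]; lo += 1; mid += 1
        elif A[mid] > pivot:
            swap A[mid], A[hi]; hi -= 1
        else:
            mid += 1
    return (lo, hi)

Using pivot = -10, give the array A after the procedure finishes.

pivot = -10; lo=0, mid=0, hi=11
A[mid]=-7>-10: swap A[0],A[11]; hi=10 → [-4, 4, -12, 1, -1, 3, -6, -10, -2, 2, 5, -7]
A[mid]=-4>-10: swap A[0],A[10]; hi=9 → [5, 4, -12, 1, -1, 3, -6, -10, -2, 2, -4, -7]
A[mid]=5>-10: swap A[0],A[9]; hi=8 → [2, 4, -12, 1, -1, 3, -6, -10, -2, 5, -4, -7]
A[mid]=2>-10: swap A[0],A[8]; hi=7 → [-2, 4, -12, 1, -1, 3, -6, -10, 2, 5, -4, -7]
A[mid]=-2>-10: swap A[0],A[7]; hi=6 → [-10, 4, -12, 1, -1, 3, -6, -2, 2, 5, -4, -7]
A[mid]=-10=-10: mid=1
A[mid]=4>-10: swap A[1],A[6]; hi=5 → [-10, -6, -12, 1, -1, 3, 4, -2, 2, 5, -4, -7]
A[mid]=-6>-10: swap A[1],A[5]; hi=4 → [-10, 3, -12, 1, -1, -6, 4, -2, 2, 5, -4, -7]
A[mid]=3>-10: swap A[1],A[4]; hi=3 → [-10, -1, -12, 1, 3, -6, 4, -2, 2, 5, -4, -7]
A[mid]=-1>-10: swap A[1],A[3]; hi=2 → [-10, 1, -12, -1, 3, -6, 4, -2, 2, 5, -4, -7]
A[mid]=1>-10: swap A[1],A[2]; hi=1 → [-10, -12, 1, -1, 3, -6, 4, -2, 2, 5, -4, -7]
A[mid]=-12<-10: swap A[0],A[1]; lo=1,mid=2 → [-12, -10, 1, -1, 3, -6, 4, -2, 2, 5, -4, -7]
end: lo=1, hi=1; A = [-12, -10, 1, -1, 3, -6, 4, -2, 2, 5, -4, -7]

[-12, -10, 1, -1, 3, -6, 4, -2, 2, 5, -4, -7]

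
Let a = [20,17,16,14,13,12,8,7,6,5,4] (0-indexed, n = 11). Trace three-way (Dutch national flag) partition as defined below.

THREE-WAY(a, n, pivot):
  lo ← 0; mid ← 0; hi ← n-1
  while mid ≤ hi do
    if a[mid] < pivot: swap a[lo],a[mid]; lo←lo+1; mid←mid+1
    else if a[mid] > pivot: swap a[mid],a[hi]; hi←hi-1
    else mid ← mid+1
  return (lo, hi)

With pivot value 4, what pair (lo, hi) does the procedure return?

(0, 0)

lo=0 mid=0 hi=10
20>4: swap(0,10), hi=9 ⇒ [4,17,16,14,13,12,8,7,6,5,20]
4=4: mid=1
17>4: swap(1,9), hi=8 ⇒ [4,5,16,14,13,12,8,7,6,17,20]
5>4: swap(1,8), hi=7 ⇒ [4,6,16,14,13,12,8,7,5,17,20]
6>4: swap(1,7), hi=6 ⇒ [4,7,16,14,13,12,8,6,5,17,20]
7>4: swap(1,6), hi=5 ⇒ [4,8,16,14,13,12,7,6,5,17,20]
8>4: swap(1,5), hi=4 ⇒ [4,12,16,14,13,8,7,6,5,17,20]
12>4: swap(1,4), hi=3 ⇒ [4,13,16,14,12,8,7,6,5,17,20]
13>4: swap(1,3), hi=2 ⇒ [4,14,16,13,12,8,7,6,5,17,20]
14>4: swap(1,2), hi=1 ⇒ [4,16,14,13,12,8,7,6,5,17,20]
16>4: swap(1,1), hi=0 ⇒ [4,16,14,13,12,8,7,6,5,17,20]
done. lo=0 hi=0; a=[4,16,14,13,12,8,7,6,5,17,20]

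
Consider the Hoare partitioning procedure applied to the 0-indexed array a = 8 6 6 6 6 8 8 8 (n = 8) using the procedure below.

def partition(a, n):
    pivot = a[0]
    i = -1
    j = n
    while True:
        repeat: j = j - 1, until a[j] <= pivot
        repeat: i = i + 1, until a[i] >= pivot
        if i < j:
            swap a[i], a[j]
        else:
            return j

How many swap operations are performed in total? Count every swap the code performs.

2

pivot=8
j stops at 7 (8), i stops at 0 (8); swap ⇒ 8 6 6 6 6 8 8 8
j stops at 6 (8), i stops at 5 (8); swap ⇒ 8 6 6 6 6 8 8 8
j stops at 5, i stops at 6; i≥j ⇒ return 5. a=8 6 6 6 6 8 8 8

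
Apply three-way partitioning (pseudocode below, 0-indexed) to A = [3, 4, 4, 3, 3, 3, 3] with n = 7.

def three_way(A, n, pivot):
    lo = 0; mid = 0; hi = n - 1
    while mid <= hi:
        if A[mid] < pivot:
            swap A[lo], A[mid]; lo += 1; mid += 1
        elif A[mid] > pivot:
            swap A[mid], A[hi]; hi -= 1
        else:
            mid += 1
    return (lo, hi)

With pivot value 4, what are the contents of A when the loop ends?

[3, 3, 3, 3, 3, 4, 4]

pivot = 4; lo=0, mid=0, hi=6
A[mid]=3<4: swap A[0],A[0]; lo=1,mid=1 → [3, 4, 4, 3, 3, 3, 3]
A[mid]=4=4: mid=2
A[mid]=4=4: mid=3
A[mid]=3<4: swap A[1],A[3]; lo=2,mid=4 → [3, 3, 4, 4, 3, 3, 3]
A[mid]=3<4: swap A[2],A[4]; lo=3,mid=5 → [3, 3, 3, 4, 4, 3, 3]
A[mid]=3<4: swap A[3],A[5]; lo=4,mid=6 → [3, 3, 3, 3, 4, 4, 3]
A[mid]=3<4: swap A[4],A[6]; lo=5,mid=7 → [3, 3, 3, 3, 3, 4, 4]
end: lo=5, hi=6; A = [3, 3, 3, 3, 3, 4, 4]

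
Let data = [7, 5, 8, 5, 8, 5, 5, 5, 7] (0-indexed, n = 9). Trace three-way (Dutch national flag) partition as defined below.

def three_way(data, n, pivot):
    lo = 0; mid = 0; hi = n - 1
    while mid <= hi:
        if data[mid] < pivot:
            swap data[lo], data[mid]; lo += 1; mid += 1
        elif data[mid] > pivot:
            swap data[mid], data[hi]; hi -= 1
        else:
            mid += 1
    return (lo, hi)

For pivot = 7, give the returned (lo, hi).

lo=0 mid=0 hi=8
7=7: mid=1
5<7: swap(0,1), lo=1 mid=2 ⇒ [5, 7, 8, 5, 8, 5, 5, 5, 7]
8>7: swap(2,8), hi=7 ⇒ [5, 7, 7, 5, 8, 5, 5, 5, 8]
7=7: mid=3
5<7: swap(1,3), lo=2 mid=4 ⇒ [5, 5, 7, 7, 8, 5, 5, 5, 8]
8>7: swap(4,7), hi=6 ⇒ [5, 5, 7, 7, 5, 5, 5, 8, 8]
5<7: swap(2,4), lo=3 mid=5 ⇒ [5, 5, 5, 7, 7, 5, 5, 8, 8]
5<7: swap(3,5), lo=4 mid=6 ⇒ [5, 5, 5, 5, 7, 7, 5, 8, 8]
5<7: swap(4,6), lo=5 mid=7 ⇒ [5, 5, 5, 5, 5, 7, 7, 8, 8]
done. lo=5 hi=6; data=[5, 5, 5, 5, 5, 7, 7, 8, 8]

(5, 6)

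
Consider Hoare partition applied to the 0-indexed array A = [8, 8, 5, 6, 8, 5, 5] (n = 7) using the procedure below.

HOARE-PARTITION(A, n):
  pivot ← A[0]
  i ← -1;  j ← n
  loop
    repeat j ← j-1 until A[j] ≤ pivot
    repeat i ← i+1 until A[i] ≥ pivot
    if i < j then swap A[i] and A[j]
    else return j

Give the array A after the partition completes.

pivot = A[0] = 8; i = -1, j = 7
j→6 (A[6]=5≤8), i→0 (A[0]=8≥8); i<j, swap → [5, 8, 5, 6, 8, 5, 8]
j→5 (A[5]=5≤8), i→1 (A[1]=8≥8); i<j, swap → [5, 5, 5, 6, 8, 8, 8]
j→4, i→4; i≥j, return j=4. A = [5, 5, 5, 6, 8, 8, 8]

[5, 5, 5, 6, 8, 8, 8]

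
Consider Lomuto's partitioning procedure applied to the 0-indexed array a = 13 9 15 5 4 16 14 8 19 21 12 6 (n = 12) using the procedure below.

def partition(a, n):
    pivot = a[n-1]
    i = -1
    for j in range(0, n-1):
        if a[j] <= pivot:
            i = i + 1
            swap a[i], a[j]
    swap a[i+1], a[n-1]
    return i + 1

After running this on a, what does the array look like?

5 4 6 13 9 16 14 8 19 21 12 15

pivot=6, i=-1
j=0: 13>6, skip
j=1: 9>6, skip
j=2: 15>6, skip
j=3: 5≤6, i=0, swap(0,3) ⇒ 5 9 15 13 4 16 14 8 19 21 12 6
j=4: 4≤6, i=1, swap(1,4) ⇒ 5 4 15 13 9 16 14 8 19 21 12 6
j=5: 16>6, skip
j=6: 14>6, skip
j=7: 8>6, skip
j=8: 19>6, skip
j=9: 21>6, skip
j=10: 12>6, skip
swap(2,11) ⇒ 5 4 6 13 9 16 14 8 19 21 12 15; return 2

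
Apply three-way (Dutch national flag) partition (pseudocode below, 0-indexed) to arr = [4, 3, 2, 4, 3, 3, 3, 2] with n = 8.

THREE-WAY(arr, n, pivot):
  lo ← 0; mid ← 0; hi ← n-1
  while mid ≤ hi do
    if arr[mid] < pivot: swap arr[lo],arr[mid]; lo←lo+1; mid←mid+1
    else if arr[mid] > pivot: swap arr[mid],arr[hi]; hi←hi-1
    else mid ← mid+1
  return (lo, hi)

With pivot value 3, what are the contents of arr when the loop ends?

[2, 2, 3, 3, 3, 3, 4, 4]

lo=0 mid=0 hi=7
4>3: swap(0,7), hi=6 ⇒ [2, 3, 2, 4, 3, 3, 3, 4]
2<3: swap(0,0), lo=1 mid=1 ⇒ [2, 3, 2, 4, 3, 3, 3, 4]
3=3: mid=2
2<3: swap(1,2), lo=2 mid=3 ⇒ [2, 2, 3, 4, 3, 3, 3, 4]
4>3: swap(3,6), hi=5 ⇒ [2, 2, 3, 3, 3, 3, 4, 4]
3=3: mid=4
3=3: mid=5
3=3: mid=6
done. lo=2 hi=5; arr=[2, 2, 3, 3, 3, 3, 4, 4]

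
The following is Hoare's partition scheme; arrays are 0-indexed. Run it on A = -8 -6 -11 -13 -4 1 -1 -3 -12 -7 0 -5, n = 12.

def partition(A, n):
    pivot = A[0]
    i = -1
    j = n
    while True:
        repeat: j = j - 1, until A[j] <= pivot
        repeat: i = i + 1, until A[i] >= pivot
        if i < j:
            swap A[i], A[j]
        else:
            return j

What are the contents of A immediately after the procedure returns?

pivot=-8
j stops at 8 (-12), i stops at 0 (-8); swap ⇒ -12 -6 -11 -13 -4 1 -1 -3 -8 -7 0 -5
j stops at 3 (-13), i stops at 1 (-6); swap ⇒ -12 -13 -11 -6 -4 1 -1 -3 -8 -7 0 -5
j stops at 2, i stops at 3; i≥j ⇒ return 2. A=-12 -13 -11 -6 -4 1 -1 -3 -8 -7 0 -5

-12 -13 -11 -6 -4 1 -1 -3 -8 -7 0 -5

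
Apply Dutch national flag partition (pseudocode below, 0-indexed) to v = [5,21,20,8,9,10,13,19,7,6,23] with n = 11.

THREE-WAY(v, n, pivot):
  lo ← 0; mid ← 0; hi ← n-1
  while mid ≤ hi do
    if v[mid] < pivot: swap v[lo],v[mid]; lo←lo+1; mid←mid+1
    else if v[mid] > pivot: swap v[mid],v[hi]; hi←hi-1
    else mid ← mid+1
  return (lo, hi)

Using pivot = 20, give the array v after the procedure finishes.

[5,6,8,9,10,13,19,7,20,23,21]

pivot = 20; lo=0, mid=0, hi=10
v[mid]=5<20: swap v[0],v[0]; lo=1,mid=1 → [5,21,20,8,9,10,13,19,7,6,23]
v[mid]=21>20: swap v[1],v[10]; hi=9 → [5,23,20,8,9,10,13,19,7,6,21]
v[mid]=23>20: swap v[1],v[9]; hi=8 → [5,6,20,8,9,10,13,19,7,23,21]
v[mid]=6<20: swap v[1],v[1]; lo=2,mid=2 → [5,6,20,8,9,10,13,19,7,23,21]
v[mid]=20=20: mid=3
v[mid]=8<20: swap v[2],v[3]; lo=3,mid=4 → [5,6,8,20,9,10,13,19,7,23,21]
v[mid]=9<20: swap v[3],v[4]; lo=4,mid=5 → [5,6,8,9,20,10,13,19,7,23,21]
v[mid]=10<20: swap v[4],v[5]; lo=5,mid=6 → [5,6,8,9,10,20,13,19,7,23,21]
v[mid]=13<20: swap v[5],v[6]; lo=6,mid=7 → [5,6,8,9,10,13,20,19,7,23,21]
v[mid]=19<20: swap v[6],v[7]; lo=7,mid=8 → [5,6,8,9,10,13,19,20,7,23,21]
v[mid]=7<20: swap v[7],v[8]; lo=8,mid=9 → [5,6,8,9,10,13,19,7,20,23,21]
end: lo=8, hi=8; v = [5,6,8,9,10,13,19,7,20,23,21]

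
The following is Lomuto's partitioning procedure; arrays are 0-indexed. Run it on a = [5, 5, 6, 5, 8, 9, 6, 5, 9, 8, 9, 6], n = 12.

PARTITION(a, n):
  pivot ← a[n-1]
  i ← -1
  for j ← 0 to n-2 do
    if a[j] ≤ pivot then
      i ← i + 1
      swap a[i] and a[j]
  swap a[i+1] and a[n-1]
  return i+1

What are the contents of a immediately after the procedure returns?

pivot=6, i=-1
j=0: 5≤6, i=0, swap(0,0) ⇒ [5, 5, 6, 5, 8, 9, 6, 5, 9, 8, 9, 6]
j=1: 5≤6, i=1, swap(1,1) ⇒ [5, 5, 6, 5, 8, 9, 6, 5, 9, 8, 9, 6]
j=2: 6≤6, i=2, swap(2,2) ⇒ [5, 5, 6, 5, 8, 9, 6, 5, 9, 8, 9, 6]
j=3: 5≤6, i=3, swap(3,3) ⇒ [5, 5, 6, 5, 8, 9, 6, 5, 9, 8, 9, 6]
j=4: 8>6, skip
j=5: 9>6, skip
j=6: 6≤6, i=4, swap(4,6) ⇒ [5, 5, 6, 5, 6, 9, 8, 5, 9, 8, 9, 6]
j=7: 5≤6, i=5, swap(5,7) ⇒ [5, 5, 6, 5, 6, 5, 8, 9, 9, 8, 9, 6]
j=8: 9>6, skip
j=9: 8>6, skip
j=10: 9>6, skip
swap(6,11) ⇒ [5, 5, 6, 5, 6, 5, 6, 9, 9, 8, 9, 8]; return 6

[5, 5, 6, 5, 6, 5, 6, 9, 9, 8, 9, 8]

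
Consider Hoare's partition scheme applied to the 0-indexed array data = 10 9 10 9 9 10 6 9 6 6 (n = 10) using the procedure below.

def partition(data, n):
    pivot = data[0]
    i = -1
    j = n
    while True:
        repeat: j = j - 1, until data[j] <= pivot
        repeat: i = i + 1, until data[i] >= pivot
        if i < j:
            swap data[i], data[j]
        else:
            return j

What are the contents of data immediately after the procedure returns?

6 9 6 9 9 9 6 10 10 10

pivot = data[0] = 10; i = -1, j = 10
j→9 (data[9]=6≤10), i→0 (data[0]=10≥10); i<j, swap → 6 9 10 9 9 10 6 9 6 10
j→8 (data[8]=6≤10), i→2 (data[2]=10≥10); i<j, swap → 6 9 6 9 9 10 6 9 10 10
j→7 (data[7]=9≤10), i→5 (data[5]=10≥10); i<j, swap → 6 9 6 9 9 9 6 10 10 10
j→6, i→7; i≥j, return j=6. data = 6 9 6 9 9 9 6 10 10 10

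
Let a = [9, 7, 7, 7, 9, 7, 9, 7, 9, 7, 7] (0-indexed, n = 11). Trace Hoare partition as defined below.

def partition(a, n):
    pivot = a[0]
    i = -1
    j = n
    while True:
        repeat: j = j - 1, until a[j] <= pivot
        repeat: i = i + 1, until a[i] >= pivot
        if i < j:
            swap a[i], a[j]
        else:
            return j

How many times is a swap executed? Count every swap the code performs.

3

pivot=9
j stops at 10 (7), i stops at 0 (9); swap ⇒ [7, 7, 7, 7, 9, 7, 9, 7, 9, 7, 9]
j stops at 9 (7), i stops at 4 (9); swap ⇒ [7, 7, 7, 7, 7, 7, 9, 7, 9, 9, 9]
j stops at 8 (9), i stops at 6 (9); swap ⇒ [7, 7, 7, 7, 7, 7, 9, 7, 9, 9, 9]
j stops at 7, i stops at 8; i≥j ⇒ return 7. a=[7, 7, 7, 7, 7, 7, 9, 7, 9, 9, 9]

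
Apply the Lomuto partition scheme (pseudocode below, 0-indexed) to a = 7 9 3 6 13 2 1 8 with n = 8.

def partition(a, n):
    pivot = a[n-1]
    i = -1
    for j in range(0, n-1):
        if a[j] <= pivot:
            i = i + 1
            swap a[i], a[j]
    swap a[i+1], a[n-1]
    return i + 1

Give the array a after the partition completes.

pivot=8, i=-1
j=0: 7≤8, i=0, swap(0,0) ⇒ 7 9 3 6 13 2 1 8
j=1: 9>8, skip
j=2: 3≤8, i=1, swap(1,2) ⇒ 7 3 9 6 13 2 1 8
j=3: 6≤8, i=2, swap(2,3) ⇒ 7 3 6 9 13 2 1 8
j=4: 13>8, skip
j=5: 2≤8, i=3, swap(3,5) ⇒ 7 3 6 2 13 9 1 8
j=6: 1≤8, i=4, swap(4,6) ⇒ 7 3 6 2 1 9 13 8
swap(5,7) ⇒ 7 3 6 2 1 8 13 9; return 5

7 3 6 2 1 8 13 9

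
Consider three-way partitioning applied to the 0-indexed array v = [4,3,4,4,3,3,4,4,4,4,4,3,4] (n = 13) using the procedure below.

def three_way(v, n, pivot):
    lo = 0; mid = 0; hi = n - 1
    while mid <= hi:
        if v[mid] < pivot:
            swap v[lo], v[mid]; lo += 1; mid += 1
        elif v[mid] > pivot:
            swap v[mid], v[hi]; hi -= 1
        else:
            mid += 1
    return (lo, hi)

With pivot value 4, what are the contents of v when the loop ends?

[3,3,3,3,4,4,4,4,4,4,4,4,4]

pivot = 4; lo=0, mid=0, hi=12
v[mid]=4=4: mid=1
v[mid]=3<4: swap v[0],v[1]; lo=1,mid=2 → [3,4,4,4,3,3,4,4,4,4,4,3,4]
v[mid]=4=4: mid=3
v[mid]=4=4: mid=4
v[mid]=3<4: swap v[1],v[4]; lo=2,mid=5 → [3,3,4,4,4,3,4,4,4,4,4,3,4]
v[mid]=3<4: swap v[2],v[5]; lo=3,mid=6 → [3,3,3,4,4,4,4,4,4,4,4,3,4]
v[mid]=4=4: mid=7
v[mid]=4=4: mid=8
v[mid]=4=4: mid=9
v[mid]=4=4: mid=10
v[mid]=4=4: mid=11
v[mid]=3<4: swap v[3],v[11]; lo=4,mid=12 → [3,3,3,3,4,4,4,4,4,4,4,4,4]
v[mid]=4=4: mid=13
end: lo=4, hi=12; v = [3,3,3,3,4,4,4,4,4,4,4,4,4]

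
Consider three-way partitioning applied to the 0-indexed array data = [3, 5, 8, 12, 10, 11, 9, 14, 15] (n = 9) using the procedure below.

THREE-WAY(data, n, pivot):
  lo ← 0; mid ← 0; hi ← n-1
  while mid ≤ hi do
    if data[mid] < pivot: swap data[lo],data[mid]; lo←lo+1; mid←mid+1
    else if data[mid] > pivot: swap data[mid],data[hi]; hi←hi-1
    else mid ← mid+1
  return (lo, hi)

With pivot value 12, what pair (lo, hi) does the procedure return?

pivot = 12; lo=0, mid=0, hi=8
data[mid]=3<12: swap data[0],data[0]; lo=1,mid=1 → [3, 5, 8, 12, 10, 11, 9, 14, 15]
data[mid]=5<12: swap data[1],data[1]; lo=2,mid=2 → [3, 5, 8, 12, 10, 11, 9, 14, 15]
data[mid]=8<12: swap data[2],data[2]; lo=3,mid=3 → [3, 5, 8, 12, 10, 11, 9, 14, 15]
data[mid]=12=12: mid=4
data[mid]=10<12: swap data[3],data[4]; lo=4,mid=5 → [3, 5, 8, 10, 12, 11, 9, 14, 15]
data[mid]=11<12: swap data[4],data[5]; lo=5,mid=6 → [3, 5, 8, 10, 11, 12, 9, 14, 15]
data[mid]=9<12: swap data[5],data[6]; lo=6,mid=7 → [3, 5, 8, 10, 11, 9, 12, 14, 15]
data[mid]=14>12: swap data[7],data[8]; hi=7 → [3, 5, 8, 10, 11, 9, 12, 15, 14]
data[mid]=15>12: swap data[7],data[7]; hi=6 → [3, 5, 8, 10, 11, 9, 12, 15, 14]
end: lo=6, hi=6; data = [3, 5, 8, 10, 11, 9, 12, 15, 14]

(6, 6)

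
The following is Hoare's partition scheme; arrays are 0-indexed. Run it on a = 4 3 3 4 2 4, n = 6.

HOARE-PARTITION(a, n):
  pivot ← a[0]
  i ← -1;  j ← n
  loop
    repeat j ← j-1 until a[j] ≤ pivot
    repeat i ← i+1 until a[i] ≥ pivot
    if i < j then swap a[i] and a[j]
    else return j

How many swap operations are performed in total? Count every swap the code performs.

pivot = a[0] = 4; i = -1, j = 6
j→5 (a[5]=4≤4), i→0 (a[0]=4≥4); i<j, swap → 4 3 3 4 2 4
j→4 (a[4]=2≤4), i→3 (a[3]=4≥4); i<j, swap → 4 3 3 2 4 4
j→3, i→4; i≥j, return j=3. a = 4 3 3 2 4 4

2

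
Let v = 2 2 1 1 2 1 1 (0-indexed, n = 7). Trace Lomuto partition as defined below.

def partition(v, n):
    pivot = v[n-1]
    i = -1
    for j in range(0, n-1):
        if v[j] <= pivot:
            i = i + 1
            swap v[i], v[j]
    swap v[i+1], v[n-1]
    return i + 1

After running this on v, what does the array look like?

pivot=1, i=-1
j=0: 2>1, skip
j=1: 2>1, skip
j=2: 1≤1, i=0, swap(0,2) ⇒ 1 2 2 1 2 1 1
j=3: 1≤1, i=1, swap(1,3) ⇒ 1 1 2 2 2 1 1
j=4: 2>1, skip
j=5: 1≤1, i=2, swap(2,5) ⇒ 1 1 1 2 2 2 1
swap(3,6) ⇒ 1 1 1 1 2 2 2; return 3

1 1 1 1 2 2 2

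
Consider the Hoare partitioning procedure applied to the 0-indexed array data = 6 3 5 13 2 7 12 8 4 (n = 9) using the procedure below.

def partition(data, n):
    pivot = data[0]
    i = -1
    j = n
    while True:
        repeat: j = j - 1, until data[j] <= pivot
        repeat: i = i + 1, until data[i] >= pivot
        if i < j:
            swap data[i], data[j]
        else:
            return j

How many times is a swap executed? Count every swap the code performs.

pivot=6
j stops at 8 (4), i stops at 0 (6); swap ⇒ 4 3 5 13 2 7 12 8 6
j stops at 4 (2), i stops at 3 (13); swap ⇒ 4 3 5 2 13 7 12 8 6
j stops at 3, i stops at 4; i≥j ⇒ return 3. data=4 3 5 2 13 7 12 8 6

2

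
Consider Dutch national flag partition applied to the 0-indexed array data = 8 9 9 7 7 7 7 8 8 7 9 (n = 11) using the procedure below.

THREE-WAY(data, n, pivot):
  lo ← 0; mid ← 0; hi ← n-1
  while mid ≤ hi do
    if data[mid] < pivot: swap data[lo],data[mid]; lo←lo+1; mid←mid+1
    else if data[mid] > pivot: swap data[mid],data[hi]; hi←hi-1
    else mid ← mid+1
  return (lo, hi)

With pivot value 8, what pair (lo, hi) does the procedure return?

(5, 7)

lo=0 mid=0 hi=10
8=8: mid=1
9>8: swap(1,10), hi=9 ⇒ 8 9 9 7 7 7 7 8 8 7 9
9>8: swap(1,9), hi=8 ⇒ 8 7 9 7 7 7 7 8 8 9 9
7<8: swap(0,1), lo=1 mid=2 ⇒ 7 8 9 7 7 7 7 8 8 9 9
9>8: swap(2,8), hi=7 ⇒ 7 8 8 7 7 7 7 8 9 9 9
8=8: mid=3
7<8: swap(1,3), lo=2 mid=4 ⇒ 7 7 8 8 7 7 7 8 9 9 9
7<8: swap(2,4), lo=3 mid=5 ⇒ 7 7 7 8 8 7 7 8 9 9 9
7<8: swap(3,5), lo=4 mid=6 ⇒ 7 7 7 7 8 8 7 8 9 9 9
7<8: swap(4,6), lo=5 mid=7 ⇒ 7 7 7 7 7 8 8 8 9 9 9
8=8: mid=8
done. lo=5 hi=7; data=7 7 7 7 7 8 8 8 9 9 9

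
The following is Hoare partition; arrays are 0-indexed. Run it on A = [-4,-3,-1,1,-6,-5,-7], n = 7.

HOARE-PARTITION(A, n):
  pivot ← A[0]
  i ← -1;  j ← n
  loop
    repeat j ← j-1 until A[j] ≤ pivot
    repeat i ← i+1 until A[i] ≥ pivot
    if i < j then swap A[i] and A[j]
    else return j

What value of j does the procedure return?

2

pivot=-4
j stops at 6 (-7), i stops at 0 (-4); swap ⇒ [-7,-3,-1,1,-6,-5,-4]
j stops at 5 (-5), i stops at 1 (-3); swap ⇒ [-7,-5,-1,1,-6,-3,-4]
j stops at 4 (-6), i stops at 2 (-1); swap ⇒ [-7,-5,-6,1,-1,-3,-4]
j stops at 2, i stops at 3; i≥j ⇒ return 2. A=[-7,-5,-6,1,-1,-3,-4]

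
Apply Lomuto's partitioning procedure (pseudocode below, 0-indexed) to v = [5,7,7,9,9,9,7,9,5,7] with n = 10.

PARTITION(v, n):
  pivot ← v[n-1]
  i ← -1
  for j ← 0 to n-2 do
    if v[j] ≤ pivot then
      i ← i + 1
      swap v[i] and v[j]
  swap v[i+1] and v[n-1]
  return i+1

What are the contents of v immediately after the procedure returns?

[5,7,7,7,5,7,9,9,9,9]

pivot=7, i=-1
j=0: 5≤7, i=0, swap(0,0) ⇒ [5,7,7,9,9,9,7,9,5,7]
j=1: 7≤7, i=1, swap(1,1) ⇒ [5,7,7,9,9,9,7,9,5,7]
j=2: 7≤7, i=2, swap(2,2) ⇒ [5,7,7,9,9,9,7,9,5,7]
j=3: 9>7, skip
j=4: 9>7, skip
j=5: 9>7, skip
j=6: 7≤7, i=3, swap(3,6) ⇒ [5,7,7,7,9,9,9,9,5,7]
j=7: 9>7, skip
j=8: 5≤7, i=4, swap(4,8) ⇒ [5,7,7,7,5,9,9,9,9,7]
swap(5,9) ⇒ [5,7,7,7,5,7,9,9,9,9]; return 5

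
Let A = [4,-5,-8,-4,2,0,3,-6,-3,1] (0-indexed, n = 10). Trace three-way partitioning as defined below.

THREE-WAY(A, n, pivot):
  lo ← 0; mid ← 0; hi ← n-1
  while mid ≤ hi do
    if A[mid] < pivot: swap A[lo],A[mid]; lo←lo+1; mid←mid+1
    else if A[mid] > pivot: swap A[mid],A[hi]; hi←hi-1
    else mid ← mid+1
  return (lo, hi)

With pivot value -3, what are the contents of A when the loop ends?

pivot = -3; lo=0, mid=0, hi=9
A[mid]=4>-3: swap A[0],A[9]; hi=8 → [1,-5,-8,-4,2,0,3,-6,-3,4]
A[mid]=1>-3: swap A[0],A[8]; hi=7 → [-3,-5,-8,-4,2,0,3,-6,1,4]
A[mid]=-3=-3: mid=1
A[mid]=-5<-3: swap A[0],A[1]; lo=1,mid=2 → [-5,-3,-8,-4,2,0,3,-6,1,4]
A[mid]=-8<-3: swap A[1],A[2]; lo=2,mid=3 → [-5,-8,-3,-4,2,0,3,-6,1,4]
A[mid]=-4<-3: swap A[2],A[3]; lo=3,mid=4 → [-5,-8,-4,-3,2,0,3,-6,1,4]
A[mid]=2>-3: swap A[4],A[7]; hi=6 → [-5,-8,-4,-3,-6,0,3,2,1,4]
A[mid]=-6<-3: swap A[3],A[4]; lo=4,mid=5 → [-5,-8,-4,-6,-3,0,3,2,1,4]
A[mid]=0>-3: swap A[5],A[6]; hi=5 → [-5,-8,-4,-6,-3,3,0,2,1,4]
A[mid]=3>-3: swap A[5],A[5]; hi=4 → [-5,-8,-4,-6,-3,3,0,2,1,4]
end: lo=4, hi=4; A = [-5,-8,-4,-6,-3,3,0,2,1,4]

[-5,-8,-4,-6,-3,3,0,2,1,4]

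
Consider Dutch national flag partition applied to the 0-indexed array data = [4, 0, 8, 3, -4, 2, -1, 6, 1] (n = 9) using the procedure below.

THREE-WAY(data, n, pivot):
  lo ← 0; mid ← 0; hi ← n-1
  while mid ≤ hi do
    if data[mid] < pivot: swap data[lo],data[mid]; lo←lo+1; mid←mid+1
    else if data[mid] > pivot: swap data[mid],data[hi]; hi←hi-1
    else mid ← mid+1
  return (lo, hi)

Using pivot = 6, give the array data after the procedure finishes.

[4, 0, 1, 3, -4, 2, -1, 6, 8]

pivot = 6; lo=0, mid=0, hi=8
data[mid]=4<6: swap data[0],data[0]; lo=1,mid=1 → [4, 0, 8, 3, -4, 2, -1, 6, 1]
data[mid]=0<6: swap data[1],data[1]; lo=2,mid=2 → [4, 0, 8, 3, -4, 2, -1, 6, 1]
data[mid]=8>6: swap data[2],data[8]; hi=7 → [4, 0, 1, 3, -4, 2, -1, 6, 8]
data[mid]=1<6: swap data[2],data[2]; lo=3,mid=3 → [4, 0, 1, 3, -4, 2, -1, 6, 8]
data[mid]=3<6: swap data[3],data[3]; lo=4,mid=4 → [4, 0, 1, 3, -4, 2, -1, 6, 8]
data[mid]=-4<6: swap data[4],data[4]; lo=5,mid=5 → [4, 0, 1, 3, -4, 2, -1, 6, 8]
data[mid]=2<6: swap data[5],data[5]; lo=6,mid=6 → [4, 0, 1, 3, -4, 2, -1, 6, 8]
data[mid]=-1<6: swap data[6],data[6]; lo=7,mid=7 → [4, 0, 1, 3, -4, 2, -1, 6, 8]
data[mid]=6=6: mid=8
end: lo=7, hi=7; data = [4, 0, 1, 3, -4, 2, -1, 6, 8]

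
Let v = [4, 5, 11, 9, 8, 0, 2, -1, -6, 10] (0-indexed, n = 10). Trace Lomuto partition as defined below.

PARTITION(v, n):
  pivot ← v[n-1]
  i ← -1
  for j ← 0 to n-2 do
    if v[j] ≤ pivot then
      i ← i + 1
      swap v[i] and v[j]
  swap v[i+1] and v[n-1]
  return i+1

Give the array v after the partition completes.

pivot = v[9] = 10; i = -1
j=0: v[0]=4 ≤ 10 → i=0, swap v[0],v[0] (no change) → [4, 5, 11, 9, 8, 0, 2, -1, -6, 10]
j=1: v[1]=5 ≤ 10 → i=1, swap v[1],v[1] (no change) → [4, 5, 11, 9, 8, 0, 2, -1, -6, 10]
j=2: v[2]=11 > 10 → no swap
j=3: v[3]=9 ≤ 10 → i=2, swap v[2],v[3] → [4, 5, 9, 11, 8, 0, 2, -1, -6, 10]
j=4: v[4]=8 ≤ 10 → i=3, swap v[3],v[4] → [4, 5, 9, 8, 11, 0, 2, -1, -6, 10]
j=5: v[5]=0 ≤ 10 → i=4, swap v[4],v[5] → [4, 5, 9, 8, 0, 11, 2, -1, -6, 10]
j=6: v[6]=2 ≤ 10 → i=5, swap v[5],v[6] → [4, 5, 9, 8, 0, 2, 11, -1, -6, 10]
j=7: v[7]=-1 ≤ 10 → i=6, swap v[6],v[7] → [4, 5, 9, 8, 0, 2, -1, 11, -6, 10]
j=8: v[8]=-6 ≤ 10 → i=7, swap v[7],v[8] → [4, 5, 9, 8, 0, 2, -1, -6, 11, 10]
final swap v[8],v[9] → [4, 5, 9, 8, 0, 2, -1, -6, 10, 11]; return 8

[4, 5, 9, 8, 0, 2, -1, -6, 10, 11]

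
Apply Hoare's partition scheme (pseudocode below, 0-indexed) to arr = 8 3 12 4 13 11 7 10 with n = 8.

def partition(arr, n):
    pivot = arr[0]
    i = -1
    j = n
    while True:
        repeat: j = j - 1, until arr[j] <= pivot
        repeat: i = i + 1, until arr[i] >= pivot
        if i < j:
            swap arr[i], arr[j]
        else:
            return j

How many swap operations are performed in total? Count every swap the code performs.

2

pivot = arr[0] = 8; i = -1, j = 8
j→6 (arr[6]=7≤8), i→0 (arr[0]=8≥8); i<j, swap → 7 3 12 4 13 11 8 10
j→3 (arr[3]=4≤8), i→2 (arr[2]=12≥8); i<j, swap → 7 3 4 12 13 11 8 10
j→2, i→3; i≥j, return j=2. arr = 7 3 4 12 13 11 8 10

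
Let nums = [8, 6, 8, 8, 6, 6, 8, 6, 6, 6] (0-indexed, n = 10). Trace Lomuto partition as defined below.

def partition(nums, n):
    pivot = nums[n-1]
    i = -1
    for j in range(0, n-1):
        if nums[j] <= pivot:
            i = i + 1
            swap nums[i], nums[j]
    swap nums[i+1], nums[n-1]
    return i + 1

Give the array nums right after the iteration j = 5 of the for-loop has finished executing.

pivot = nums[9] = 6; i = -1
j=0: nums[0]=8 > 6 → no swap
j=1: nums[1]=6 ≤ 6 → i=0, swap nums[0],nums[1] → [6, 8, 8, 8, 6, 6, 8, 6, 6, 6]
j=2: nums[2]=8 > 6 → no swap
j=3: nums[3]=8 > 6 → no swap
j=4: nums[4]=6 ≤ 6 → i=1, swap nums[1],nums[4] → [6, 6, 8, 8, 8, 6, 8, 6, 6, 6]
j=5: nums[5]=6 ≤ 6 → i=2, swap nums[2],nums[5] → [6, 6, 6, 8, 8, 8, 8, 6, 6, 6]
(after j=5) nums = [6, 6, 6, 8, 8, 8, 8, 6, 6, 6]

[6, 6, 6, 8, 8, 8, 8, 6, 6, 6]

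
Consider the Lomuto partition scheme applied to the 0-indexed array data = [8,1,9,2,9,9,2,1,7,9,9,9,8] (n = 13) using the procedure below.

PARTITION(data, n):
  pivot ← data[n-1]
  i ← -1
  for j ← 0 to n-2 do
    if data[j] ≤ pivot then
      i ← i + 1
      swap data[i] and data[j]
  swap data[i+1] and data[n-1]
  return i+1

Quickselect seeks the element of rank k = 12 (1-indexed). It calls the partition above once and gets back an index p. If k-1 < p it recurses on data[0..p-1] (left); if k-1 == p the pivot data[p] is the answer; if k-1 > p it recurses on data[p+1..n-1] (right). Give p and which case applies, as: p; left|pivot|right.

pivot=8, i=-1
j=0: 8≤8, i=0, swap(0,0) ⇒ [8,1,9,2,9,9,2,1,7,9,9,9,8]
j=1: 1≤8, i=1, swap(1,1) ⇒ [8,1,9,2,9,9,2,1,7,9,9,9,8]
j=2: 9>8, skip
j=3: 2≤8, i=2, swap(2,3) ⇒ [8,1,2,9,9,9,2,1,7,9,9,9,8]
j=4: 9>8, skip
j=5: 9>8, skip
j=6: 2≤8, i=3, swap(3,6) ⇒ [8,1,2,2,9,9,9,1,7,9,9,9,8]
j=7: 1≤8, i=4, swap(4,7) ⇒ [8,1,2,2,1,9,9,9,7,9,9,9,8]
j=8: 7≤8, i=5, swap(5,8) ⇒ [8,1,2,2,1,7,9,9,9,9,9,9,8]
j=9: 9>8, skip
j=10: 9>8, skip
j=11: 9>8, skip
swap(6,12) ⇒ [8,1,2,2,1,7,8,9,9,9,9,9,9]; return 6
p = 6; k-1 = 11 > 6 ⇒ right

6; right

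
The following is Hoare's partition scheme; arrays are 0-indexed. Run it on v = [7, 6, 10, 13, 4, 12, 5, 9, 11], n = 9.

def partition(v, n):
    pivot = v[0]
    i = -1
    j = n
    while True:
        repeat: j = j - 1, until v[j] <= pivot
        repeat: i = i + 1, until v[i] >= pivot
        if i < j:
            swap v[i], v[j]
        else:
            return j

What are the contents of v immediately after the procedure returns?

pivot = v[0] = 7; i = -1, j = 9
j→6 (v[6]=5≤7), i→0 (v[0]=7≥7); i<j, swap → [5, 6, 10, 13, 4, 12, 7, 9, 11]
j→4 (v[4]=4≤7), i→2 (v[2]=10≥7); i<j, swap → [5, 6, 4, 13, 10, 12, 7, 9, 11]
j→2, i→3; i≥j, return j=2. v = [5, 6, 4, 13, 10, 12, 7, 9, 11]

[5, 6, 4, 13, 10, 12, 7, 9, 11]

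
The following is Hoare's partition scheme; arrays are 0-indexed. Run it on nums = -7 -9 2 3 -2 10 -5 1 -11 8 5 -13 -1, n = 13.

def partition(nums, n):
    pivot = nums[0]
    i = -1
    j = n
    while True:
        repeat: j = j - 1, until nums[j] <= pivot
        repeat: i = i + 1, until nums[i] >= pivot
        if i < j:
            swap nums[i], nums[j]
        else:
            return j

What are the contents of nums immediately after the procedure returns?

-13 -9 -11 3 -2 10 -5 1 2 8 5 -7 -1

pivot = nums[0] = -7; i = -1, j = 13
j→11 (nums[11]=-13≤-7), i→0 (nums[0]=-7≥-7); i<j, swap → -13 -9 2 3 -2 10 -5 1 -11 8 5 -7 -1
j→8 (nums[8]=-11≤-7), i→2 (nums[2]=2≥-7); i<j, swap → -13 -9 -11 3 -2 10 -5 1 2 8 5 -7 -1
j→2, i→3; i≥j, return j=2. nums = -13 -9 -11 3 -2 10 -5 1 2 8 5 -7 -1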